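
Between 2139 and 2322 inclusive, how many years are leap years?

Years divisible by 4: 2140, 2144, …, 2320 — 46 in all.
Of these, 2200, 2300 are divisible by 100 but not 400, so not leap.
Leap years: 46 − 2 = 44.

44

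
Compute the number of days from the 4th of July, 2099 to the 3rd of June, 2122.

8369

From July 4, 2099 to July 4, 2121: 22 years, of which 5 contain a Feb 29 — 17×365 + 5×366 = 8035 days.
(2100 is not a leap year (divisible by 100 but not 400).)
July 2121: 31 − 4 = 27 days remain.
Then 10 full months totalling 304 days.
June 1–3, 2122: 3 days.
Residual: 334 days.
Total: 8369 days.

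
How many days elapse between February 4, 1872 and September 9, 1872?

218

February 1872: 29 − 4 = 25 days remain (1872 is a leap year, so February has 29 days).
Then March (31), April (30), May (31), June (30), July (31), August (31): 31 + 30 + 31 + 30 + 31 + 31 = 184 days.
September 1–9, 1872: 9 days.
Total: 25 + 184 + 9 = 218 days.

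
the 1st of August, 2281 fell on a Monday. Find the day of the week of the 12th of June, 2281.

Count forward from the earlier date (June 12, 2281) to the later (August 1, 2281):
June 2281: 30 − 12 = 18 days remain.
Then July (31): 31 days.
August 1, 2281: 1 day.
Total: 18 + 31 + 1 = 50 days.
50 mod 7 = 1, so 1 day before Monday is Sunday.

Sunday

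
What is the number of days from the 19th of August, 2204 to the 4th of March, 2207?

August 19, 2204 → August 19, 2205: 365 days.
August 19, 2205 → August 19, 2206: 365 days.
August 2206: 31 − 19 = 12 days remain.
Then September (30), October (31), November (30), December (31), January (31), February 2207 (28): 30 + 31 + 30 + 31 + 31 + 28 = 181 days.
March 1–4, 2207: 4 days.
Residual: 197 days.
Total: 927 days.

927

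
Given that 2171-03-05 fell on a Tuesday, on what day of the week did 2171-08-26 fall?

Monday

March 2171: 31 − 5 = 26 days remain.
Then April (30), May (31), June (30), July (31): 30 + 31 + 30 + 31 = 122 days.
August 1–26, 2171: 26 days.
Total: 26 + 122 + 26 = 174 days.
174 mod 7 = 6, so 6 days after Tuesday is Monday.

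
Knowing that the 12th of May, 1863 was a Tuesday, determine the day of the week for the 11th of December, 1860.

Tuesday

Count forward from the earlier date (December 11, 1860) to the later (May 12, 1863):
Day-of-year of December 11, 1860: 346.
Day-of-year of May 12, 1863: 132.
1860 has 366 days, so 366 − 346 = 20 days remain in 1860.
Full years: 1861: 365; 1862: 365. Sum = 730.
Total: 20 + 730 + 132 = 882 days.
882 is a multiple of 7, so the 11th of December, 1860 falls on the same weekday: Tuesday.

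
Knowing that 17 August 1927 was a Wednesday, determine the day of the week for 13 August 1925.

Count forward from the earlier date (August 13, 1925) to the later (August 17, 1927):
August 13, 1925 → August 13, 1926: 365 days.
August 13, 1926 → August 13, 1927: 365 days.
Within August 1927: 17 − 13 = 4 days.
Total: 734 days.
734 mod 7 = 6, so 6 days before Wednesday is Thursday.

Thursday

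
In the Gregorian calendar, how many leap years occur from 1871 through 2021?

Years divisible by 4: 1872, 1876, …, 2020 — 38 in all.
Of these, 1900 is divisible by 100 but not 400, so not leap.
2000 is divisible by 400, so still leap.
Leap years: 38 − 1 = 37.

37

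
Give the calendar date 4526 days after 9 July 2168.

29 November 2180

Count 4526 days after July 9, 2168:
From July 9, 2168 to July 9, 2180: 12 years, of which 3 contain a Feb 29 — 9×365 + 3×366 = 4383 days.
July 2180: 31 − 9 = 22 days remain.
Then August (31), September (30), October (31): 31 + 30 + 31 = 92 days.
November 1–29, 2180: 29 days.
Residual: 143 days.
Total: 4526 days.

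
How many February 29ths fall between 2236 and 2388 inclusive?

Years divisible by 4: 2236, 2240, …, 2388 — 39 in all.
Of these, 2300 is divisible by 100 but not 400, so not leap.
Leap years: 39 − 1 = 38.

38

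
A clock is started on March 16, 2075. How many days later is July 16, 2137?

22767

Day-of-year of March 16, 2075: 75.
Day-of-year of July 16, 2137: 197.
2075 has 365 days, so 365 − 75 = 290 days remain in 2075.
Full years 2076–2136: 46 common + 15 leap = 46×365 + 15×366 = 22280 days.
Total: 290 + 22280 + 197 = 22767 days.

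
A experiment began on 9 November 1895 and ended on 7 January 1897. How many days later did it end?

425

November 9, 1895 → November 9, 1896: 366 days (1896 is a leap year).
November 1896: 30 − 9 = 21 days remain.
Then December (31): 31 days.
January 1–7, 1897: 7 days.
Residual: 59 days.
Total: 425 days.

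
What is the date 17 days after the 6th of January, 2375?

the 23rd of January, 2375

Count 17 days after January 6, 2375:
Within January 2375: 23 − 6 = 17 days.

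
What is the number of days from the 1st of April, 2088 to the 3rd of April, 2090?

732

Day-of-year of April 1, 2088: 92.
Day-of-year of April 3, 2090: 93.
2088 has 366 days, so 366 − 92 = 274 days remain in 2088.
Full years: 2089: 365. Sum = 365.
Total: 274 + 365 + 93 = 732 days.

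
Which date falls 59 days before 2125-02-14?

2124-12-17

Count 59 days before February 14, 2125:
December 2124: 31 − 17 = 14 days remain.
Then January (31): 31 days.
February 1–14, 2125: 14 days (2125 is not a leap year).
Total: 14 + 31 + 14 = 59 days.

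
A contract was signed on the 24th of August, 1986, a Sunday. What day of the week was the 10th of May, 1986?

Saturday

Count forward from the earlier date (May 10, 1986) to the later (August 24, 1986):
May 1986: 31 − 10 = 21 days remain.
Then June (30), July (31): 30 + 31 = 61 days.
August 1–24, 1986: 24 days.
Total: 21 + 61 + 24 = 106 days.
106 mod 7 = 1, so 1 day before Sunday is Saturday.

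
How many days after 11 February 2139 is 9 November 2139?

271

February 2139: 28 − 11 = 17 days remain (2139 is not a leap year, so February has 28 days).
Then March (31), April (30), May (31), June (30), July (31), August (31), September (30), October (31): 31 + 30 + 31 + 30 + 31 + 31 + 30 + 31 = 245 days.
November 1–9, 2139: 9 days.
Total: 17 + 245 + 9 = 271 days.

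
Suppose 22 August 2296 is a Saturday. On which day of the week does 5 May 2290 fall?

Count forward from the earlier date (May 5, 2290) to the later (August 22, 2296):
May 5, 2290 → May 5, 2291: 365 days.
May 5, 2291 → May 5, 2292: 366 days (2292 is a leap year).
May 5, 2292 → May 5, 2293: 365 days.
May 5, 2293 → May 5, 2294: 365 days.
May 5, 2294 → May 5, 2295: 365 days.
May 5, 2295 → May 5, 2296: 366 days (2296 is a leap year).
May 2296: 31 − 5 = 26 days remain.
Then June (30), July (31): 30 + 31 = 61 days.
August 1–22, 2296: 22 days.
Residual: 109 days.
Total: 2301 days.
2301 mod 7 = 5, so 5 days before Saturday is Monday.

Monday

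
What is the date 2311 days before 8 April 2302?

9 December 2295

Count 2311 days before April 8, 2302:
Day-of-year of December 9, 2295: 343.
Day-of-year of April 8, 2302: 98.
2295 has 365 days, so 365 − 343 = 22 days remain in 2295.
Full years: 2296: 366; 2297: 365; 2298: 365; 2299: 365; 2300: 365; 2301: 365. Sum = 2191.
Total: 22 + 2191 + 98 = 2311 days.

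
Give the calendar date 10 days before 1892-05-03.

1892-04-23

Count 10 days before May 3, 1892:
April 1892: 30 − 23 = 7 days remain.
May 1–3, 1892: 3 days.
Total: 7 + 3 = 10 days.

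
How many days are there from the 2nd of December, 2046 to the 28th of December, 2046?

Within December 2046: 28 − 2 = 26 days.

26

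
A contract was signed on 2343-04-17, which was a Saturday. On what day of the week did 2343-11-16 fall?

April 2343: 30 − 17 = 13 days remain.
Then May (31), June (30), July (31), August (31), September (30), October (31): 31 + 30 + 31 + 31 + 30 + 31 = 184 days.
November 1–16, 2343: 16 days.
Total: 13 + 184 + 16 = 213 days.
213 mod 7 = 3, so 3 days after Saturday is Tuesday.

Tuesday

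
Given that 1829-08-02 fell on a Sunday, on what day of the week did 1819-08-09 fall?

Monday

Count forward from the earlier date (August 9, 1819) to the later (August 2, 1829):
From August 9, 1819 to August 9, 1828: 9 years, of which 3 contain a Feb 29 — 6×365 + 3×366 = 3288 days.
August 1828: 31 − 9 = 22 days remain.
Then 11 full months totalling 334 days.
August 1–2, 1829: 2 days.
Residual: 358 days.
Total: 3646 days.
3646 mod 7 = 6, so 6 days before Sunday is Monday.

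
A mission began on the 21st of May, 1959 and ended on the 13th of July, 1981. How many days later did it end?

From May 21, 1959 to May 21, 1981: 22 years, of which 6 contain a Feb 29 — 16×365 + 6×366 = 8036 days.
May 1981: 31 − 21 = 10 days remain.
Then June (30): 30 days.
July 1–13, 1981: 13 days.
Residual: 53 days.
Total: 8089 days.

8089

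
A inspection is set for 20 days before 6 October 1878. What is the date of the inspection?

16 September 1878

Count 20 days before October 6, 1878:
September 1878: 30 − 16 = 14 days remain.
October 1–6, 1878: 6 days.
Total: 14 + 6 = 20 days.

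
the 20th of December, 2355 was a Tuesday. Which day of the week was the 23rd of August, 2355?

Count forward from the earlier date (August 23, 2355) to the later (December 20, 2355):
August 2355: 31 − 23 = 8 days remain.
Then September (30), October (31), November (30): 30 + 31 + 30 = 91 days.
December 1–20, 2355: 20 days.
Total: 8 + 91 + 20 = 119 days.
119 is a multiple of 7, so the 23rd of August, 2355 falls on the same weekday: Tuesday.

Tuesday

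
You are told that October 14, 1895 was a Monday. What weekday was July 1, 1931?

From October 14, 1895 to October 14, 1930: 35 years, of which 8 contain a Feb 29 — 27×365 + 8×366 = 12783 days.
(1900 is not a leap year (divisible by 100 but not 400).)
October 1930: 31 − 14 = 17 days remain.
Then November (30), December (31), January (31), February 1931 (28), March (31), April (30), May (31), June (30): 30 + 31 + 31 + 28 + 31 + 30 + 31 + 30 = 242 days.
July 1, 1931: 1 day.
Residual: 260 days.
Total: 13043 days.
13043 mod 7 = 2, so 2 days after Monday is Wednesday.

Wednesday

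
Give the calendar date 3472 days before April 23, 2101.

October 20, 2091

Count 3472 days before April 23, 2101:
From October 20, 2091 to October 20, 2100: 9 years, of which 2 contain a Feb 29 — 7×365 + 2×366 = 3287 days.
(2100 is not a leap year (divisible by 100 but not 400).)
October 2100: 31 − 20 = 11 days remain.
Then November (30), December (31), January (31), February 2101 (28), March (31): 30 + 31 + 31 + 28 + 31 = 151 days.
April 1–23, 2101: 23 days.
Residual: 185 days.
Total: 3472 days.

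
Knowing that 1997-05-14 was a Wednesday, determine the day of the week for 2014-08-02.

Saturday

From May 14, 1997 to May 14, 2014: 17 years, of which 4 contain a Feb 29 — 13×365 + 4×366 = 6209 days.
(2000 is a leap year (divisible by 400).)
May 2014: 31 − 14 = 17 days remain.
Then June (30), July (31): 30 + 31 = 61 days.
August 1–2, 2014: 2 days.
Residual: 80 days.
Total: 6289 days.
6289 mod 7 = 3, so 3 days after Wednesday is Saturday.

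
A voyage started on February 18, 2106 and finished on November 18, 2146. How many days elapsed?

From February 18, 2106 to February 18, 2146: 40 years, of which 10 contain a Feb 29 — 30×365 + 10×366 = 14610 days.
February 2146: 28 − 18 = 10 days remain (2146 is not a leap year, so February has 28 days).
Then March (31), April (30), May (31), June (30), July (31), August (31), September (30), October (31): 31 + 30 + 31 + 30 + 31 + 31 + 30 + 31 = 245 days.
November 1–18, 2146: 18 days.
Residual: 273 days.
Total: 14883 days.

14883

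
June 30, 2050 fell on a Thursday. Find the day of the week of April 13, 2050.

Count forward from the earlier date (April 13, 2050) to the later (June 30, 2050):
April 2050: 30 − 13 = 17 days remain.
Then May (31): 31 days.
June 1–30, 2050: 30 days.
Total: 17 + 31 + 30 = 78 days.
78 mod 7 = 1, so 1 day before Thursday is Wednesday.

Wednesday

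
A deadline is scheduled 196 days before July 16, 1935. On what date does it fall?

January 1, 1935

Count 196 days before July 16, 1935:
January 1935: 31 − 1 = 30 days remain.
Then February 1935 (28), March (31), April (30), May (31), June (30): 28 + 31 + 30 + 31 + 30 = 150 days.
July 1–16, 1935: 16 days.
Total: 30 + 150 + 16 = 196 days.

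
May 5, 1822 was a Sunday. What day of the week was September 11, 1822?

May 1822: 31 − 5 = 26 days remain.
Then June (30), July (31), August (31): 30 + 31 + 31 = 92 days.
September 1–11, 1822: 11 days.
Total: 26 + 92 + 11 = 129 days.
129 mod 7 = 3, so 3 days after Sunday is Wednesday.

Wednesday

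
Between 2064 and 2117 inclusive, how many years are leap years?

Years divisible by 4: 2064, 2068, …, 2116 — 14 in all.
Of these, 2100 is divisible by 100 but not 400, so not leap.
Leap years: 14 − 1 = 13.

13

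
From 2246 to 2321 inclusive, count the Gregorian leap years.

Years divisible by 4: 2248, 2252, …, 2320 — 19 in all.
Of these, 2300 is divisible by 100 but not 400, so not leap.
Leap years: 19 − 1 = 18.

18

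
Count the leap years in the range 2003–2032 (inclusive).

Years divisible by 4 in [2003, 2032]: 2004, 2008, 2012, 2016, 2020, 2024, 2028, 2032.
No century exceptions apply. Count: 8.

8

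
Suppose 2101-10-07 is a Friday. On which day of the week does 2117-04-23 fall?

Friday

Day-of-year of October 7, 2101: 280.
Day-of-year of April 23, 2117: 113.
2101 has 365 days, so 365 − 280 = 85 days remain in 2101.
Full years 2102–2116: 11 common + 4 leap = 11×365 + 4×366 = 5479 days.
Total: 85 + 5479 + 113 = 5677 days.
5677 is a multiple of 7, so 2117-04-23 falls on the same weekday: Friday.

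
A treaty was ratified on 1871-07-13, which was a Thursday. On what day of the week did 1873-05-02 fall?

Friday

Day-of-year of July 13, 1871: 194.
Day-of-year of May 2, 1873: 122.
1871 has 365 days, so 365 − 194 = 171 days remain in 1871.
Full years: 1872: 366. Sum = 366.
Total: 171 + 366 + 122 = 659 days.
659 mod 7 = 1, so 1 day after Thursday is Friday.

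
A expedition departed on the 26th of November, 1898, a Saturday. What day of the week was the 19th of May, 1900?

Saturday

Day-of-year of November 26, 1898: 330.
Day-of-year of May 19, 1900: 139.
1898 has 365 days, so 365 − 330 = 35 days remain in 1898.
Full years: 1899: 365. Sum = 365.
Total: 35 + 365 + 139 = 539 days.
539 is a multiple of 7, so the 19th of May, 1900 falls on the same weekday: Saturday.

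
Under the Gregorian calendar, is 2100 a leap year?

2100 is not a leap year (divisible by 100 but not 400).

No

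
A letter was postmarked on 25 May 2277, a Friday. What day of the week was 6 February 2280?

Friday

May 25, 2277 → May 25, 2278: 365 days.
May 25, 2278 → May 25, 2279: 365 days.
May 2279: 31 − 25 = 6 days remain.
Then June (30), July (31), August (31), September (30), October (31), November (30), December (31), January (31): 30 + 31 + 31 + 30 + 31 + 30 + 31 + 31 = 245 days.
February 1–6, 2280: 6 days (2280 is a leap year).
Residual: 257 days.
Total: 987 days.
987 is a multiple of 7, so 6 February 2280 falls on the same weekday: Friday.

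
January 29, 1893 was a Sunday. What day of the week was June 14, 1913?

Saturday

From January 29, 1893 to January 29, 1913: 20 years, of which 4 contain a Feb 29 — 16×365 + 4×366 = 7304 days.
(1900 is not a leap year (divisible by 100 but not 400).)
January 1913: 31 − 29 = 2 days remain.
Then February 1913 (28), March (31), April (30), May (31): 28 + 31 + 30 + 31 = 120 days.
June 1–14, 1913: 14 days.
Residual: 136 days.
Total: 7440 days.
7440 mod 7 = 6, so 6 days after Sunday is Saturday.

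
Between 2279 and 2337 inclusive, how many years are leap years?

Years divisible by 4: 2280, 2284, …, 2336 — 15 in all.
Of these, 2300 is divisible by 100 but not 400, so not leap.
Leap years: 15 − 1 = 14.

14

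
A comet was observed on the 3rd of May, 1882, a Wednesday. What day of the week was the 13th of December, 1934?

Thursday

From May 3, 1882 to May 3, 1934: 52 years, of which 12 contain a Feb 29 — 40×365 + 12×366 = 18992 days.
(1900 is not a leap year (divisible by 100 but not 400).)
May 1934: 31 − 3 = 28 days remain.
Then June (30), July (31), August (31), September (30), October (31), November (30): 30 + 31 + 31 + 30 + 31 + 30 = 183 days.
December 1–13, 1934: 13 days.
Residual: 224 days.
Total: 19216 days.
19216 mod 7 = 1, so 1 day after Wednesday is Thursday.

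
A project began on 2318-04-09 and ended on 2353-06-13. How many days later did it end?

Day-of-year of April 9, 2318: 99.
Day-of-year of June 13, 2353: 164.
2318 has 365 days, so 365 − 99 = 266 days remain in 2318.
Full years 2319–2352: 25 common + 9 leap = 25×365 + 9×366 = 12419 days.
Total: 266 + 12419 + 164 = 12849 days.

12849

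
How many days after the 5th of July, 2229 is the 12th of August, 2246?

Day-of-year of July 5, 2229: 186.
Day-of-year of August 12, 2246: 224.
2229 has 365 days, so 365 − 186 = 179 days remain in 2229.
Full years 2230–2245: 12 common + 4 leap = 12×365 + 4×366 = 5844 days.
Total: 179 + 5844 + 224 = 6247 days.

6247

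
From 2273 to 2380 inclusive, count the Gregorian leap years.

Years divisible by 4: 2276, 2280, …, 2380 — 27 in all.
Of these, 2300 is divisible by 100 but not 400, so not leap.
Leap years: 27 − 1 = 26.

26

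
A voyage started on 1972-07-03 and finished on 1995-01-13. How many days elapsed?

Day-of-year of July 3, 1972: 185.
Day-of-year of January 13, 1995: 13.
1972 has 366 days, so 366 − 185 = 181 days remain in 1972.
Full years 1973–1994: 17 common + 5 leap = 17×365 + 5×366 = 8035 days.
Total: 181 + 8035 + 13 = 8229 days.

8229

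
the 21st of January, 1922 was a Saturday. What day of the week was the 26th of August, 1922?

January 1922: 31 − 21 = 10 days remain.
Then February 1922 (28), March (31), April (30), May (31), June (30), July (31): 28 + 31 + 30 + 31 + 30 + 31 = 181 days.
August 1–26, 1922: 26 days.
Total: 10 + 181 + 26 = 217 days.
217 is a multiple of 7, so the 26th of August, 1922 falls on the same weekday: Saturday.

Saturday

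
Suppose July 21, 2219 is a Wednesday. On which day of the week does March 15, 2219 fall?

Count forward from the earlier date (March 15, 2219) to the later (July 21, 2219):
March 2219: 31 − 15 = 16 days remain.
Then April (30), May (31), June (30): 30 + 31 + 30 = 91 days.
July 1–21, 2219: 21 days.
Total: 16 + 91 + 21 = 128 days.
128 mod 7 = 2, so 2 days before Wednesday is Monday.

Monday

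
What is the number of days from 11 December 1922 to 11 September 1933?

3927

Day-of-year of December 11, 1922: 345.
Day-of-year of September 11, 1933: 254.
1922 has 365 days, so 365 − 345 = 20 days remain in 1922.
Full years 1923–1932: 7 common + 3 leap = 7×365 + 3×366 = 3653 days.
Total: 20 + 3653 + 254 = 3927 days.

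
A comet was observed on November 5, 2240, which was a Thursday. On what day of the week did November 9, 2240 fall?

Monday

Within November 2240: 9 − 5 = 4 days.
4 mod 7 = 4, so 4 days after Thursday is Monday.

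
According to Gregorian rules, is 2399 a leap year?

No

2399 is not a leap year.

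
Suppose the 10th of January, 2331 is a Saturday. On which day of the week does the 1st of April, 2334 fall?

January 10, 2331 → January 10, 2332: 365 days.
January 10, 2332 → January 10, 2333: 366 days (2332 is a leap year).
January 10, 2333 → January 10, 2334: 365 days.
January 2334: 31 − 10 = 21 days remain.
Then February 2334 (28), March (31): 28 + 31 = 59 days.
April 1, 2334: 1 day.
Residual: 81 days.
Total: 1177 days.
1177 mod 7 = 1, so 1 day after Saturday is Sunday.

Sunday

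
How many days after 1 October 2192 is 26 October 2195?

1120

October 1, 2192 → October 1, 2193: 365 days.
October 1, 2193 → October 1, 2194: 365 days.
October 1, 2194 → October 1, 2195: 365 days.
Within October 2195: 26 − 1 = 25 days.
Total: 1120 days.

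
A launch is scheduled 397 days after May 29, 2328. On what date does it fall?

June 30, 2329

Count 397 days after May 29, 2328:
May 29, 2328 → May 29, 2329: 365 days.
May 2329: 31 − 29 = 2 days remain.
June 1–30, 2329: 30 days.
Residual: 32 days.
Total: 397 days.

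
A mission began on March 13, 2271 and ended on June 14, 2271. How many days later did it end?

93

March 2271: 31 − 13 = 18 days remain.
Then April (30), May (31): 30 + 31 = 61 days.
June 1–14, 2271: 14 days.
Total: 18 + 61 + 14 = 93 days.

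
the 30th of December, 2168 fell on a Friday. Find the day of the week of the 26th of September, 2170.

December 2168: 31 − 30 = 1 day remains.
Then 20 full months totalling 608 days.
September 1–26, 2170: 26 days.
Total: 1 + 608 + 26 = 635 days.
635 mod 7 = 5, so 5 days after Friday is Wednesday.

Wednesday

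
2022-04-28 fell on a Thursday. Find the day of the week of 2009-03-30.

Monday

Count forward from the earlier date (March 30, 2009) to the later (April 28, 2022):
Day-of-year of March 30, 2009: 89.
Day-of-year of April 28, 2022: 118.
2009 has 365 days, so 365 − 89 = 276 days remain in 2009.
Full years 2010–2021: 9 common + 3 leap = 9×365 + 3×366 = 4383 days.
Total: 276 + 4383 + 118 = 4777 days.
4777 mod 7 = 3, so 3 days before Thursday is Monday.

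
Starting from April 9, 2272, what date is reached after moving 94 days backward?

January 6, 2272

Count 94 days before April 9, 2272:
January 2272: 31 − 6 = 25 days remain.
Then February 2272 (29), March (31): 29 + 31 = 60 days.
April 1–9, 2272: 9 days.
Total: 25 + 60 + 9 = 94 days.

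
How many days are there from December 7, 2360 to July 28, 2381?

Day-of-year of December 7, 2360: 342.
Day-of-year of July 28, 2381: 209.
2360 has 366 days, so 366 − 342 = 24 days remain in 2360.
Full years 2361–2380: 15 common + 5 leap = 15×365 + 5×366 = 7305 days.
Total: 24 + 7305 + 209 = 7538 days.

7538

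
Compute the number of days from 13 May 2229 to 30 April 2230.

352

May 2229: 31 − 13 = 18 days remain.
Then 10 full months totalling 304 days.
April 1–30, 2230: 30 days.
Total: 18 + 304 + 30 = 352 days.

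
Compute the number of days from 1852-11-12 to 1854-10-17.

704

November 1852: 30 − 12 = 18 days remain.
Then 22 full months totalling 669 days.
October 1–17, 1854: 17 days.
Total: 18 + 669 + 17 = 704 days.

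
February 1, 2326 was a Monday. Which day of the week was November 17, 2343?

Wednesday

Day-of-year of February 1, 2326: 32.
Day-of-year of November 17, 2343: 321.
2326 has 365 days, so 365 − 32 = 333 days remain in 2326.
Full years 2327–2342: 12 common + 4 leap = 12×365 + 4×366 = 5844 days.
Total: 333 + 5844 + 321 = 6498 days.
6498 mod 7 = 2, so 2 days after Monday is Wednesday.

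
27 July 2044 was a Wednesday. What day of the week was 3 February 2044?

Count forward from the earlier date (February 3, 2044) to the later (July 27, 2044):
February 2044: 29 − 3 = 26 days remain (2044 is a leap year, so February has 29 days).
Then March (31), April (30), May (31), June (30): 31 + 30 + 31 + 30 = 122 days.
July 1–27, 2044: 27 days.
Total: 26 + 122 + 27 = 175 days.
175 is a multiple of 7, so 3 February 2044 falls on the same weekday: Wednesday.

Wednesday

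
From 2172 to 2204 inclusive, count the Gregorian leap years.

8

Years divisible by 4 in [2172, 2204]: 2172, 2176, 2180, 2184, 2188, 2192, 2196, 2200, 2204.
Of these, 2200 is divisible by 100 but not 400, so not leap.
Leap years: 9 − 1 = 8.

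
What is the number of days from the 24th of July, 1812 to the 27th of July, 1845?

12056

Day-of-year of July 24, 1812: 206.
Day-of-year of July 27, 1845: 208.
1812 has 366 days, so 366 − 206 = 160 days remain in 1812.
Full years 1813–1844: 24 common + 8 leap = 24×365 + 8×366 = 11688 days.
Total: 160 + 11688 + 208 = 12056 days.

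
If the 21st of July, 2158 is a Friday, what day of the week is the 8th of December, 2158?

Friday

July 2158: 31 − 21 = 10 days remain.
Then August (31), September (30), October (31), November (30): 31 + 30 + 31 + 30 = 122 days.
December 1–8, 2158: 8 days.
Total: 10 + 122 + 8 = 140 days.
140 is a multiple of 7, so the 8th of December, 2158 falls on the same weekday: Friday.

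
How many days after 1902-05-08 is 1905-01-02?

May 8, 1902 → May 8, 1903: 365 days.
May 8, 1903 → May 8, 1904: 366 days (1904 is a leap year).
May 1904: 31 − 8 = 23 days remain.
Then June (30), July (31), August (31), September (30), October (31), November (30), December (31): 30 + 31 + 31 + 30 + 31 + 30 + 31 = 214 days.
January 1–2, 1905: 2 days.
Residual: 239 days.
Total: 970 days.

970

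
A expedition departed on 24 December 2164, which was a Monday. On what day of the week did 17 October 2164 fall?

Wednesday

Count forward from the earlier date (October 17, 2164) to the later (December 24, 2164):
October 2164: 31 − 17 = 14 days remain.
Then November (30): 30 days.
December 1–24, 2164: 24 days.
Total: 14 + 30 + 24 = 68 days.
68 mod 7 = 5, so 5 days before Monday is Wednesday.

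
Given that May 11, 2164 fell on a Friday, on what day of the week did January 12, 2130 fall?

Count forward from the earlier date (January 12, 2130) to the later (May 11, 2164):
Day-of-year of January 12, 2130: 12.
Day-of-year of May 11, 2164: 132.
2130 has 365 days, so 365 − 12 = 353 days remain in 2130.
Full years 2131–2163: 25 common + 8 leap = 25×365 + 8×366 = 12053 days.
Total: 353 + 12053 + 132 = 12538 days.
12538 mod 7 = 1, so 1 day before Friday is Thursday.

Thursday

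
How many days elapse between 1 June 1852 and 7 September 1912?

22012

Day-of-year of June 1, 1852: 153.
Day-of-year of September 7, 1912: 251.
1852 has 366 days, so 366 − 153 = 213 days remain in 1852.
Full years 1853–1911: 46 common + 13 leap = 46×365 + 13×366 = 21548 days.
Total: 213 + 21548 + 251 = 22012 days.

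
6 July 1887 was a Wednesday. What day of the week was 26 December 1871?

Count forward from the earlier date (December 26, 1871) to the later (July 6, 1887):
Day-of-year of December 26, 1871: 360.
Day-of-year of July 6, 1887: 187.
1871 has 365 days, so 365 − 360 = 5 days remain in 1871.
Full years 1872–1886: 11 common + 4 leap = 11×365 + 4×366 = 5479 days.
Total: 5 + 5479 + 187 = 5671 days.
5671 mod 7 = 1, so 1 day before Wednesday is Tuesday.

Tuesday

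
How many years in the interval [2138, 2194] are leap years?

14

Years divisible by 4: 2140, 2144, …, 2192 — 14 in all.
No century exceptions apply. Count: 14.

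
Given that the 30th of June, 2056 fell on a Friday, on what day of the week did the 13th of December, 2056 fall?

Wednesday

June 2056: 30 − 30 = 0 days remain.
Then July (31), August (31), September (30), October (31), November (30): 31 + 31 + 30 + 31 + 30 = 153 days.
December 1–13, 2056: 13 days.
Total: 0 + 153 + 13 = 166 days.
166 mod 7 = 5, so 5 days after Friday is Wednesday.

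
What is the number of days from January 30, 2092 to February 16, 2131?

14261

From January 30, 2092 to January 30, 2131: 39 years, of which 9 contain a Feb 29 — 30×365 + 9×366 = 14244 days.
(2100 is not a leap year (divisible by 100 but not 400).)
January 2131: 31 − 30 = 1 day remains.
February 1–16, 2131: 16 days (2131 is not a leap year).
Residual: 17 days.
Total: 14261 days.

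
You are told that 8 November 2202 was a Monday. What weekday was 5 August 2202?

Thursday

Count forward from the earlier date (August 5, 2202) to the later (November 8, 2202):
August 2202: 31 − 5 = 26 days remain.
Then September (30), October (31): 30 + 31 = 61 days.
November 1–8, 2202: 8 days.
Total: 26 + 61 + 8 = 95 days.
95 mod 7 = 4, so 4 days before Monday is Thursday.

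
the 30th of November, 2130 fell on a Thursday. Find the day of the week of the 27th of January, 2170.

Day-of-year of November 30, 2130: 334.
Day-of-year of January 27, 2170: 27.
2130 has 365 days, so 365 − 334 = 31 days remain in 2130.
Full years 2131–2169: 29 common + 10 leap = 29×365 + 10×366 = 14245 days.
Total: 31 + 14245 + 27 = 14303 days.
14303 mod 7 = 2, so 2 days after Thursday is Saturday.

Saturday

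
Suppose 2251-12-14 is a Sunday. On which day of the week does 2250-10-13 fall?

Count forward from the earlier date (October 13, 2250) to the later (December 14, 2251):
Day-of-year of October 13, 2250: 286.
Day-of-year of December 14, 2251: 348.
2250 has 365 days, so 365 − 286 = 79 days remain in 2250.
Total: 79 + 348 = 427 days.
427 is a multiple of 7, so 2250-10-13 falls on the same weekday: Sunday.

Sunday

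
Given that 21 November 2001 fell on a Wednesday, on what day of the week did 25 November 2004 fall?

Thursday

November 21, 2001 → November 21, 2002: 365 days.
November 21, 2002 → November 21, 2003: 365 days.
November 21, 2003 → November 21, 2004: 366 days (2004 is a leap year).
Within November 2004: 25 − 21 = 4 days.
Total: 1100 days.
1100 mod 7 = 1, so 1 day after Wednesday is Thursday.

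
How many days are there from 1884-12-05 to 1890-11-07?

2163

Day-of-year of December 5, 1884: 340.
Day-of-year of November 7, 1890: 311.
1884 has 366 days, so 366 − 340 = 26 days remain in 1884.
Full years: 1885: 365; 1886: 365; 1887: 365; 1888: 366; 1889: 365. Sum = 1826.
Total: 26 + 1826 + 311 = 2163 days.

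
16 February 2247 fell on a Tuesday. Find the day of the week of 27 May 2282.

Saturday

From February 16, 2247 to February 16, 2282: 35 years, of which 9 contain a Feb 29 — 26×365 + 9×366 = 12784 days.
February 2282: 28 − 16 = 12 days remain (2282 is not a leap year, so February has 28 days).
Then March (31), April (30): 31 + 30 = 61 days.
May 1–27, 2282: 27 days.
Residual: 100 days.
Total: 12884 days.
12884 mod 7 = 4, so 4 days after Tuesday is Saturday.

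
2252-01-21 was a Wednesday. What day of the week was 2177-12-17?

Wednesday

Count forward from the earlier date (December 17, 2177) to the later (January 21, 2252):
From December 17, 2177 to December 17, 2251: 74 years, of which 17 contain a Feb 29 — 57×365 + 17×366 = 27027 days.
(2200 is not a leap year (divisible by 100 but not 400).)
December 2251: 31 − 17 = 14 days remain.
January 1–21, 2252: 21 days.
Residual: 35 days.
Total: 27062 days.
27062 is a multiple of 7, so 2177-12-17 falls on the same weekday: Wednesday.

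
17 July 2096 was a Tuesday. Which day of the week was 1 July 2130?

Day-of-year of July 17, 2096: 199.
Day-of-year of July 1, 2130: 182.
2096 has 366 days, so 366 − 199 = 167 days remain in 2096.
Full years 2097–2129: 26 common + 7 leap = 26×365 + 7×366 = 12052 days.
Total: 167 + 12052 + 182 = 12401 days.
12401 mod 7 = 4, so 4 days after Tuesday is Saturday.

Saturday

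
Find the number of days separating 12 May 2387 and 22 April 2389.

711

Day-of-year of May 12, 2387: 132.
Day-of-year of April 22, 2389: 112.
2387 has 365 days, so 365 − 132 = 233 days remain in 2387.
Full years: 2388: 366. Sum = 366.
Total: 233 + 366 + 112 = 711 days.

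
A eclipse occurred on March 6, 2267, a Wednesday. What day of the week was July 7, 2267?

March 2267: 31 − 6 = 25 days remain.
Then April (30), May (31), June (30): 30 + 31 + 30 = 91 days.
July 1–7, 2267: 7 days.
Total: 25 + 91 + 7 = 123 days.
123 mod 7 = 4, so 4 days after Wednesday is Sunday.

Sunday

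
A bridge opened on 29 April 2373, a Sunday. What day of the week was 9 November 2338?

Wednesday

Count forward from the earlier date (November 9, 2338) to the later (April 29, 2373):
Day-of-year of November 9, 2338: 313.
Day-of-year of April 29, 2373: 119.
2338 has 365 days, so 365 − 313 = 52 days remain in 2338.
Full years 2339–2372: 25 common + 9 leap = 25×365 + 9×366 = 12419 days.
Total: 52 + 12419 + 119 = 12590 days.
12590 mod 7 = 4, so 4 days before Sunday is Wednesday.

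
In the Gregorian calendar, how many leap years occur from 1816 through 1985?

42

Years divisible by 4: 1816, 1820, …, 1984 — 43 in all.
Of these, 1900 is divisible by 100 but not 400, so not leap.
Leap years: 43 − 1 = 42.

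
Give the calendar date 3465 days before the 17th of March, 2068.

the 21st of September, 2058

Count 3465 days before March 17, 2068:
From September 21, 2058 to September 21, 2067: 9 years, of which 2 contain a Feb 29 — 7×365 + 2×366 = 3287 days.
September 2067: 30 − 21 = 9 days remain.
Then October (31), November (30), December (31), January (31), February 2068 (29): 31 + 30 + 31 + 31 + 29 = 152 days.
March 1–17, 2068: 17 days.
Residual: 178 days.
Total: 3465 days.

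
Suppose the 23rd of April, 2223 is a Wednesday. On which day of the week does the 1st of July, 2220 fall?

Count forward from the earlier date (July 1, 2220) to the later (April 23, 2223):
Day-of-year of July 1, 2220: 183.
Day-of-year of April 23, 2223: 113.
2220 has 366 days, so 366 − 183 = 183 days remain in 2220.
Full years: 2221: 365; 2222: 365. Sum = 730.
Total: 183 + 730 + 113 = 1026 days.
1026 mod 7 = 4, so 4 days before Wednesday is Saturday.

Saturday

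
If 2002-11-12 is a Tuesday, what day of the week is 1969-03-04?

Tuesday

Count forward from the earlier date (March 4, 1969) to the later (November 12, 2002):
Day-of-year of March 4, 1969: 63.
Day-of-year of November 12, 2002: 316.
1969 has 365 days, so 365 − 63 = 302 days remain in 1969.
Full years 1970–2001: 24 common + 8 leap = 24×365 + 8×366 = 11688 days.
Total: 302 + 11688 + 316 = 12306 days.
12306 is a multiple of 7, so 1969-03-04 falls on the same weekday: Tuesday.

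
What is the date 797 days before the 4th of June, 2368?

the 30th of March, 2366

Count 797 days before June 4, 2368:
March 2366: 31 − 30 = 1 day remains.
Then 26 full months totalling 792 days.
June 1–4, 2368: 4 days.
Total: 1 + 792 + 4 = 797 days.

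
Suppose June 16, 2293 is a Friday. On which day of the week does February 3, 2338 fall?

Day-of-year of June 16, 2293: 167.
Day-of-year of February 3, 2338: 34.
2293 has 365 days, so 365 − 167 = 198 days remain in 2293.
Full years 2294–2337: 34 common + 10 leap = 34×365 + 10×366 = 16070 days.
Total: 198 + 16070 + 34 = 16302 days.
16302 mod 7 = 6, so 6 days after Friday is Thursday.

Thursday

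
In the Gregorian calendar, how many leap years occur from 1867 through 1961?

Years divisible by 4: 1868, 1872, …, 1960 — 24 in all.
Of these, 1900 is divisible by 100 but not 400, so not leap.
Leap years: 24 − 1 = 23.

23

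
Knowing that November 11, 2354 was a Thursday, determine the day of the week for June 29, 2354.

Count forward from the earlier date (June 29, 2354) to the later (November 11, 2354):
June 2354: 30 − 29 = 1 day remains.
Then July (31), August (31), September (30), October (31): 31 + 31 + 30 + 31 = 123 days.
November 1–11, 2354: 11 days.
Total: 1 + 123 + 11 = 135 days.
135 mod 7 = 2, so 2 days before Thursday is Tuesday.

Tuesday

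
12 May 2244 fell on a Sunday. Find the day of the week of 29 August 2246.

May 12, 2244 → May 12, 2245: 365 days.
May 12, 2245 → May 12, 2246: 365 days.
May 2246: 31 − 12 = 19 days remain.
Then June (30), July (31): 30 + 31 = 61 days.
August 1–29, 2246: 29 days.
Residual: 109 days.
Total: 839 days.
839 mod 7 = 6, so 6 days after Sunday is Saturday.

Saturday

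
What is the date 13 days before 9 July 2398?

26 June 2398

Count 13 days before July 9, 2398:
June 2398: 30 − 26 = 4 days remain.
July 1–9, 2398: 9 days.
Total: 4 + 9 = 13 days.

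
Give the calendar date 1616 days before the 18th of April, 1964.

the 15th of November, 1959

Count 1616 days before April 18, 1964:
Day-of-year of November 15, 1959: 319.
Day-of-year of April 18, 1964: 109.
1959 has 365 days, so 365 − 319 = 46 days remain in 1959.
Full years: 1960: 366; 1961: 365; 1962: 365; 1963: 365. Sum = 1461.
Total: 46 + 1461 + 109 = 1616 days.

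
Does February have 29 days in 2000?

Yes

2000 is a leap year (divisible by 400).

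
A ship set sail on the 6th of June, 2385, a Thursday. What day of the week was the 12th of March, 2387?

Thursday

June 6, 2385 → June 6, 2386: 365 days.
June 2386: 30 − 6 = 24 days remain.
Then July (31), August (31), September (30), October (31), November (30), December (31), January (31), February 2387 (28): 31 + 31 + 30 + 31 + 30 + 31 + 31 + 28 = 243 days.
March 1–12, 2387: 12 days.
Residual: 279 days.
Total: 644 days.
644 is a multiple of 7, so the 12th of March, 2387 falls on the same weekday: Thursday.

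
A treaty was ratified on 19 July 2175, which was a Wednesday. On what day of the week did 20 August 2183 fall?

Wednesday

Day-of-year of July 19, 2175: 200.
Day-of-year of August 20, 2183: 232.
2175 has 365 days, so 365 − 200 = 165 days remain in 2175.
Full years 2176–2182: 5 common + 2 leap = 5×365 + 2×366 = 2557 days.
Total: 165 + 2557 + 232 = 2954 days.
2954 is a multiple of 7, so 20 August 2183 falls on the same weekday: Wednesday.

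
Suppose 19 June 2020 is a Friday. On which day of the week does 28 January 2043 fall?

Wednesday

From June 19, 2020 to June 19, 2042: 22 years, of which 5 contain a Feb 29 — 17×365 + 5×366 = 8035 days.
June 2042: 30 − 19 = 11 days remain.
Then July (31), August (31), September (30), October (31), November (30), December (31): 31 + 31 + 30 + 31 + 30 + 31 = 184 days.
January 1–28, 2043: 28 days.
Residual: 223 days.
Total: 8258 days.
8258 mod 7 = 5, so 5 days after Friday is Wednesday.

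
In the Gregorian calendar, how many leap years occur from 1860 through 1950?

Years divisible by 4: 1860, 1864, …, 1948 — 23 in all.
Of these, 1900 is divisible by 100 but not 400, so not leap.
Leap years: 23 − 1 = 22.

22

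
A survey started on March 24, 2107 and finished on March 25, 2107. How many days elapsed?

Within March 2107: 25 − 24 = 1 day.

1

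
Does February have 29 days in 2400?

Yes

2400 is a leap year (divisible by 400).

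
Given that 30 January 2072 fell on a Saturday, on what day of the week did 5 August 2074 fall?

Sunday

Day-of-year of January 30, 2072: 30.
Day-of-year of August 5, 2074: 217.
2072 has 366 days, so 366 − 30 = 336 days remain in 2072.
Full years: 2073: 365. Sum = 365.
Total: 336 + 365 + 217 = 918 days.
918 mod 7 = 1, so 1 day after Saturday is Sunday.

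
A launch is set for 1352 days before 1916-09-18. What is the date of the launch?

1913-01-05

Count 1352 days before September 18, 1916:
January 5, 1913 → January 5, 1914: 365 days.
January 5, 1914 → January 5, 1915: 365 days.
January 5, 1915 → January 5, 1916: 365 days.
January 1916: 31 − 5 = 26 days remain.
Then February 1916 (29), March (31), April (30), May (31), June (30), July (31), August (31): 29 + 31 + 30 + 31 + 30 + 31 + 31 = 213 days.
September 1–18, 1916: 18 days.
Residual: 257 days.
Total: 1352 days.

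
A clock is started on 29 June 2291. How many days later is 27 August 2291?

June 2291: 30 − 29 = 1 day remains.
Then July (31): 31 days.
August 1–27, 2291: 27 days.
Total: 1 + 31 + 27 = 59 days.

59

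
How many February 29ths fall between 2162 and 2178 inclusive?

Years divisible by 4 in [2162, 2178]: 2164, 2168, 2172, 2176.
No century exceptions apply. Count: 4.

4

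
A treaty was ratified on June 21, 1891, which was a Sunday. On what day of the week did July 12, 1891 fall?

June 1891: 30 − 21 = 9 days remain.
July 1–12, 1891: 12 days.
Total: 9 + 12 = 21 days.
21 is a multiple of 7, so July 12, 1891 falls on the same weekday: Sunday.

Sunday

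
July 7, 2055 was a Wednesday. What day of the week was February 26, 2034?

Sunday

Count forward from the earlier date (February 26, 2034) to the later (July 7, 2055):
Day-of-year of February 26, 2034: 57.
Day-of-year of July 7, 2055: 188.
2034 has 365 days, so 365 − 57 = 308 days remain in 2034.
Full years 2035–2054: 15 common + 5 leap = 15×365 + 5×366 = 7305 days.
Total: 308 + 7305 + 188 = 7801 days.
7801 mod 7 = 3, so 3 days before Wednesday is Sunday.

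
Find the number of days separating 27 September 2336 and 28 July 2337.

304

Day-of-year of September 27, 2336: 271.
Day-of-year of July 28, 2337: 209.
2336 has 366 days, so 366 − 271 = 95 days remain in 2336.
Total: 95 + 209 = 304 days.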